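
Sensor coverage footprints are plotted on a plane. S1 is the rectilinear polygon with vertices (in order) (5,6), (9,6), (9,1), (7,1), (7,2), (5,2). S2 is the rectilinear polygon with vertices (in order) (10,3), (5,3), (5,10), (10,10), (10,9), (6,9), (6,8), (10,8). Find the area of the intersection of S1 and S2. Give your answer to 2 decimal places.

The intersection is the polygon with vertices (9,6), (9,3), (5,3), (5,6).
By the shoelace formula its area is 12.00.

12.00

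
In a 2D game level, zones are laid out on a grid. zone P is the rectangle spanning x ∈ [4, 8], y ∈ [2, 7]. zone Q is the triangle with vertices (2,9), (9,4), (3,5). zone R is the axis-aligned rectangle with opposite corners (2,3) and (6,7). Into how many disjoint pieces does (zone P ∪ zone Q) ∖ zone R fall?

2

(zone P ∪ zone Q) ∖ zone R splits into 2 disjoint pieces (area 12.2738, area 2.3).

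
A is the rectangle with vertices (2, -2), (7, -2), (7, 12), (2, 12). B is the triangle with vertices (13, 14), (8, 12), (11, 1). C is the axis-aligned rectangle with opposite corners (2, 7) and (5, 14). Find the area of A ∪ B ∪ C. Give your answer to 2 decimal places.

By inclusion–exclusion:
Individual areas: |A| = 70, |B| = 30.5, |C| = 21.
|A∩B| = 0.
|A∩C|: x∈[2,5], y∈[7,12] → 3·5 = 15.
|B∩C| = 0.
|A∩B∩C| = 0.
|A ∪ B ∪ C| = 121.5 − 15 + 0 = 106.50.

106.50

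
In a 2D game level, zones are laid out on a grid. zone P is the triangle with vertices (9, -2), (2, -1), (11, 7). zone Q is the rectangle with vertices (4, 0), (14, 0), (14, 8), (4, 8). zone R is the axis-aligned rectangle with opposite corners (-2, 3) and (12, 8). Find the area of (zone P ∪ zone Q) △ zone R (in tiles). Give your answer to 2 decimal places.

|zone P ∪ zone Q| = 90.7222.
|(zone P ∪ zone Q) ∩ zone R| = 40.
|(zone P ∪ zone Q) △ zone R| = 90.7222 + 70 − 80 = 80.72.

80.72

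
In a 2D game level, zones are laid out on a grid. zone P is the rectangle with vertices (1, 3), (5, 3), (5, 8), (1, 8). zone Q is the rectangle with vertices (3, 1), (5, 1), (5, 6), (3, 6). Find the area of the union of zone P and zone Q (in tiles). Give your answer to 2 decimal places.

24.00

By inclusion–exclusion:
Individual areas: |zone P| = 20, |zone Q| = 10.
|zone P∩zone Q|: x∈[3,5], y∈[3,6] → 2·3 = 6.
|zone P ∪ zone Q| = 30 − 6 = 24.00.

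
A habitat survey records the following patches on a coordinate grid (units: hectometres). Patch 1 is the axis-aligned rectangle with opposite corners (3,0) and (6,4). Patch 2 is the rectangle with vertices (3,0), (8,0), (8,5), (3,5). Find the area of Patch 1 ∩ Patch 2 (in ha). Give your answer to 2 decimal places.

12.00

|Patch 1∩Patch 2|: x∈[3,6], y∈[0,4] → 3·4 = 12.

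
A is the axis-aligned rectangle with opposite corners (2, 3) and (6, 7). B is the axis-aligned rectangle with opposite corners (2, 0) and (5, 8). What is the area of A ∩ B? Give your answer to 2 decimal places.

|A∩B|: x∈[2,5], y∈[3,7] → 3·4 = 12.

12.00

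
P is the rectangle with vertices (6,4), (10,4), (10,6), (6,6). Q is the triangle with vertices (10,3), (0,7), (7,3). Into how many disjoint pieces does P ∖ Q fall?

P ∖ Q is a single connected region.

1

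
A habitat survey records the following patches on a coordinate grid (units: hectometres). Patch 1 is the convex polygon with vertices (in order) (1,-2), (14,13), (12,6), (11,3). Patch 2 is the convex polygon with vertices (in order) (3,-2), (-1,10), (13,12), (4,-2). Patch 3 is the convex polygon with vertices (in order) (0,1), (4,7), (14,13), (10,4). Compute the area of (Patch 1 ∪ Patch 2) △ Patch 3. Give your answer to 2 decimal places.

|Patch 1 ∪ Patch 2| = 122.0189.
|(Patch 1 ∪ Patch 2) ∩ Patch 3| = 55.0641.
|(Patch 1 ∪ Patch 2) △ Patch 3| = 122.0189 + 57 − 110.1281 = 68.89.

68.89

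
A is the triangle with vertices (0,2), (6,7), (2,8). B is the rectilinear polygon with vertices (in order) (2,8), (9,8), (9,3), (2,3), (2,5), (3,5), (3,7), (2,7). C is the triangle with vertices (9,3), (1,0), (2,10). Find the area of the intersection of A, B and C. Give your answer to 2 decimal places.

The intersection is the polygon with vertices (2,3.667), (2,5), (3,5), (3,7), (2,7), (2,8), (4.667,7.333), (5.455,6.545).
By the shoelace formula its area is 6.27.

6.27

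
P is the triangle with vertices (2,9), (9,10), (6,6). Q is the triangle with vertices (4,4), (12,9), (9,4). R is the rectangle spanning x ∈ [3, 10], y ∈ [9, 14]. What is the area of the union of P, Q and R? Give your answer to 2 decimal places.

56.95

By inclusion–exclusion:
Individual areas: |P| = 12.5, |Q| = 12.5, |R| = 35.
|P∩Q| = 0.
|P∩R| = 3.0536.
|Q∩R| = 0.
|P∩Q∩R| = 0.
|P ∪ Q ∪ R| = 60 − 3.0536 + 0 = 56.95.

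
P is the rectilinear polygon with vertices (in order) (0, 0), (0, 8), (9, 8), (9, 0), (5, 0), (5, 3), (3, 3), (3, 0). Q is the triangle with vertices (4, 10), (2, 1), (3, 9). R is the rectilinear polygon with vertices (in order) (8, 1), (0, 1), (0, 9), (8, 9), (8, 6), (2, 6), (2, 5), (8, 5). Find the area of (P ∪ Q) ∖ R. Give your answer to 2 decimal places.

20.39

|P ∪ Q| = 67.1181.
|(P ∪ Q) ∩ R| = 46.7292.
|(P ∪ Q) ∖ R| = 67.1181 − 46.7292 = 20.39.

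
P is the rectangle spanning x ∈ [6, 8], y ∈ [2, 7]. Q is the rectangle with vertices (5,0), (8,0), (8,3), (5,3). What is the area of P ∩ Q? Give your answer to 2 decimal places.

|P∩Q|: x∈[6,8], y∈[2,3] → 2·1 = 2.

2.00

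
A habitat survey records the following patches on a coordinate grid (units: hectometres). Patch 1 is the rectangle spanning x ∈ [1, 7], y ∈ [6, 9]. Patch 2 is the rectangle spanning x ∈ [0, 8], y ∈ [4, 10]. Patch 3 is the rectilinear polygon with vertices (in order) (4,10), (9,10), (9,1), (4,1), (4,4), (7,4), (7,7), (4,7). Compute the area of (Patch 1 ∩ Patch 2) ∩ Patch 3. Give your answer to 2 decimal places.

6.00

|Patch 1 ∩ Patch 2| = 18.
|(Patch 1 ∩ Patch 2) ∩ Patch 3| = 6.00.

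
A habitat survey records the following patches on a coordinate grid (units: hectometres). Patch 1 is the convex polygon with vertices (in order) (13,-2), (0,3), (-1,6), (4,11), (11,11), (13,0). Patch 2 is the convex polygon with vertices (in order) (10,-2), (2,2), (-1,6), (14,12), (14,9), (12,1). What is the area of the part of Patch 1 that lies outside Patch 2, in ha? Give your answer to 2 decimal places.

|Patch 1| = 119.5, |Patch 1∩Patch 2| = 93.1927.
|Patch 1 ∖ Patch 2| = |Patch 1| − |Patch 1∩Patch 2| = 119.5 − 93.1927 = 26.31.

26.31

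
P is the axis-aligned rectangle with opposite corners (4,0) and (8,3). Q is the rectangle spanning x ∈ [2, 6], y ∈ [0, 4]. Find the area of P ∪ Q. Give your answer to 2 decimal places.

By inclusion–exclusion:
Individual areas: |P| = 12, |Q| = 16.
|P∩Q|: x∈[4,6], y∈[0,3] → 2·3 = 6.
|P ∪ Q| = 28 − 6 = 22.00.

22.00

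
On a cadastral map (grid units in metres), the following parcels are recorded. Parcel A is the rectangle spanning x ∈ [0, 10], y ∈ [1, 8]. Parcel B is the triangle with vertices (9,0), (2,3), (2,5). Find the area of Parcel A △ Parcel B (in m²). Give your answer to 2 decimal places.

|Parcel A| = 70, |Parcel B| = 7, |Parcel A∩Parcel B| = 6.5333.
|Parcel A △ Parcel B| = |Parcel A| + |Parcel B| − 2·|Parcel A∩Parcel B| = 70 + 7 − 13.0667 = 63.93.

63.93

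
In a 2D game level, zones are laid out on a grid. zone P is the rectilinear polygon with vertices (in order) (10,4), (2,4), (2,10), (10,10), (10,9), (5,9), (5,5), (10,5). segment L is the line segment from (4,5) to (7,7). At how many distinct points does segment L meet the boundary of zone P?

1

The segment meets the boundary at (5,5.667).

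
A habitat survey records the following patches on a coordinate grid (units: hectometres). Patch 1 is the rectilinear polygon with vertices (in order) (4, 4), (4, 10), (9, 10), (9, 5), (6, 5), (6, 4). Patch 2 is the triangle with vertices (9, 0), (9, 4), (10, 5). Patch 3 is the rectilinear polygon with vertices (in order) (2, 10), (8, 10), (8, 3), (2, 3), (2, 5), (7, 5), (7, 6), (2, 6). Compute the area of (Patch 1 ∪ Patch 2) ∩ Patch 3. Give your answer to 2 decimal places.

19.00

|Patch 1 ∪ Patch 2| = 29.
|(Patch 1 ∪ Patch 2) ∩ Patch 3| = 19.00.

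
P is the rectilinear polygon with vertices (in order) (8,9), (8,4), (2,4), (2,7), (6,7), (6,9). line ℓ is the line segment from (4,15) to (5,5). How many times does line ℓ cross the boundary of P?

1

The segment meets the boundary at (4.8,7).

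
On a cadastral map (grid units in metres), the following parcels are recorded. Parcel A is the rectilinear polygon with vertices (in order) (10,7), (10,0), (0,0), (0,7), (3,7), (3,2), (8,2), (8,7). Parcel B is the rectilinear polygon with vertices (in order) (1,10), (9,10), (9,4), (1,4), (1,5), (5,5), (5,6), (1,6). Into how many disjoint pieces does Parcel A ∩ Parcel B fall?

3

Parcel A ∩ Parcel B splits into 3 disjoint pieces (area 2, area 2, area 3).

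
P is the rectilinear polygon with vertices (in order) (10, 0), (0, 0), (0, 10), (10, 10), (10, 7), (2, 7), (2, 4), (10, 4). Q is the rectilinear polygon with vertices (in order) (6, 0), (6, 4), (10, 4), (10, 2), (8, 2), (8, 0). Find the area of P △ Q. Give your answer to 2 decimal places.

|P| = 76, |Q| = 12, |P∩Q| = 12.
|P △ Q| = |P| + |Q| − 2·|P∩Q| = 76 + 12 − 24 = 64.00.

64.00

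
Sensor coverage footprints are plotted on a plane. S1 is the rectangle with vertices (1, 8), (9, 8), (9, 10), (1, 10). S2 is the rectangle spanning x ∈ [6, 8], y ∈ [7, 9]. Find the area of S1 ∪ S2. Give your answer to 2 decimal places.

By inclusion–exclusion:
Individual areas: |S1| = 16, |S2| = 4.
|S1∩S2|: x∈[6,8], y∈[8,9] → 2·1 = 2.
|S1 ∪ S2| = 20 − 2 = 18.00.

18.00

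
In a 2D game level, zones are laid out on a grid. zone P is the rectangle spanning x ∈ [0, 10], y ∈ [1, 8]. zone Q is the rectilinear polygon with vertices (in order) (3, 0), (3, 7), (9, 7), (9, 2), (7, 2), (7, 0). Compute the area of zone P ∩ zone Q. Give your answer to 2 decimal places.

34.00

The intersection is the polygon with vertices (3,1), (3,7), (9,7), (9,2), (7,2), (7,1).
By the shoelace formula its area is 34.00.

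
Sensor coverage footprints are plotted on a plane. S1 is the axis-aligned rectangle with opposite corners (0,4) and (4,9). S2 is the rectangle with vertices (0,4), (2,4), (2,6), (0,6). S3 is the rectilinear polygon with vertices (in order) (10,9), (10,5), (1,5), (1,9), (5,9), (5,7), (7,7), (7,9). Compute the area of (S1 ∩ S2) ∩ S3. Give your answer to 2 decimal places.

1.00

The region (S1 ∩ S2) ∩ S3 is the polygon with vertices (2,6), (2,5), (1,5), (1,6).
By the shoelace formula its area is 1.00.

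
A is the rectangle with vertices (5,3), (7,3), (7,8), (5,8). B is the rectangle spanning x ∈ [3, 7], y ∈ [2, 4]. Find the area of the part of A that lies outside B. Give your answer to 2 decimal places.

|A∩B|: x∈[5,7], y∈[3,4] → 2·1 = 2.
|A| = 10.
|A ∖ B| = |A| − |A∩B| = 10 − 2 = 8.00.

8.00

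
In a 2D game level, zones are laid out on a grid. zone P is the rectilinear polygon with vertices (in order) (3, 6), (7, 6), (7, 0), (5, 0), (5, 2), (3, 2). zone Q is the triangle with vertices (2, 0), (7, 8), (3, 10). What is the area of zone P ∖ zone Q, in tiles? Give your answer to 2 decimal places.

14.00

|zone P| = 20, |zone P∩zone Q| = 6.
|zone P ∖ zone Q| = |zone P| − |zone P∩zone Q| = 20 − 6 = 14.00.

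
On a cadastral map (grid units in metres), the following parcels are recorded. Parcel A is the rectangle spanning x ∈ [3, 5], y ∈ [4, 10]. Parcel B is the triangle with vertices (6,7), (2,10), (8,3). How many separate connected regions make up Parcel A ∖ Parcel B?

Parcel A ∖ Parcel B splits into 2 disjoint pieces (area 7.3333, area 3).

2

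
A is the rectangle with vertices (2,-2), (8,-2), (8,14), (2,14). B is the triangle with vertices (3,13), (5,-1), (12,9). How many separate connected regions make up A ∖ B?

1

A ∖ B is a single connected region.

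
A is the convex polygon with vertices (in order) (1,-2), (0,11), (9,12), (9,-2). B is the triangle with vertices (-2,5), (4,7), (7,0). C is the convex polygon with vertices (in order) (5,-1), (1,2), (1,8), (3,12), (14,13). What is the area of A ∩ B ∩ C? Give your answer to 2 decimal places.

The intersection is the polygon with vertices (4,7), (6.457,1.267), (6,0.556), (1,3.333), (1,6).
By the shoelace formula its area is 19.52.

19.52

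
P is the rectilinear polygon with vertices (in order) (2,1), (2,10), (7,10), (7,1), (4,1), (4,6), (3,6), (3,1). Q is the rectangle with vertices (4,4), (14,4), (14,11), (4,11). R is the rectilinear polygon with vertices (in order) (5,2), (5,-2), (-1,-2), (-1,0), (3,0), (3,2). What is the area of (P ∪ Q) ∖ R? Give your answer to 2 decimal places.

91.00

|P ∪ Q| = 92.
|(P ∪ Q) ∩ R| = 1.
|(P ∪ Q) ∖ R| = 92 − 1 = 91.00.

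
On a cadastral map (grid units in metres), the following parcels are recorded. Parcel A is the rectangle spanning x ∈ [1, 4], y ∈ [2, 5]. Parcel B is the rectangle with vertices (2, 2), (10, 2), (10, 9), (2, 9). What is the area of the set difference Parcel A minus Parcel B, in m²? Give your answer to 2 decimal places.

3.00

|Parcel A∩Parcel B|: x∈[2,4], y∈[2,5] → 2·3 = 6.
|Parcel A| = 9.
|Parcel A ∖ Parcel B| = |Parcel A| − |Parcel A∩Parcel B| = 9 − 6 = 3.00.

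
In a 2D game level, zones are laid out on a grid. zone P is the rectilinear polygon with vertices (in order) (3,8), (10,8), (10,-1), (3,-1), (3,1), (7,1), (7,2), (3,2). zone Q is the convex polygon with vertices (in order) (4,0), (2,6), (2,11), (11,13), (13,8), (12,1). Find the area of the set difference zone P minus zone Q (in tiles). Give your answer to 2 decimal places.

|zone P| = 59, |zone P∩zone Q| = 48.75.
|zone P ∖ zone Q| = |zone P| − |zone P∩zone Q| = 59 − 48.75 = 10.25.

10.25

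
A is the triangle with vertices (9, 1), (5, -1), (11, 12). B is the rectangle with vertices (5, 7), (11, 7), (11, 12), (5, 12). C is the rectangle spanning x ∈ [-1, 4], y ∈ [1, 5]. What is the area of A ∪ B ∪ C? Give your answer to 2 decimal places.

By inclusion–exclusion:
Individual areas: |A| = 20, |B| = 30, |C| = 20.
|A∩B| = 3.4965.
|A∩C| = 0.
|B∩C| = 0 (no overlap).
|A∩B∩C| = 0.
|A ∪ B ∪ C| = 70 − 3.4965 + 0 = 66.50.

66.50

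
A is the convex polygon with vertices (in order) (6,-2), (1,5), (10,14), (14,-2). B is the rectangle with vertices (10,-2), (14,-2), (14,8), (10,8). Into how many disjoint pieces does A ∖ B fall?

1

A ∖ B is a single connected region.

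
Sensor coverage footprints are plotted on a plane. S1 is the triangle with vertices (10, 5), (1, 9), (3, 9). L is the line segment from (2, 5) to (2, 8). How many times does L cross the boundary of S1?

The segment lies entirely outside S1 and never meets its boundary.

0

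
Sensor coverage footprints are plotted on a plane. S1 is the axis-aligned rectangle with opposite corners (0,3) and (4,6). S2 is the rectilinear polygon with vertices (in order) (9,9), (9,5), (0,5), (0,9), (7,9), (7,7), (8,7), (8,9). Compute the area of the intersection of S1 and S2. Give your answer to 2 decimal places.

4.00

The intersection is the polygon with vertices (4,6), (4,5), (0,5), (0,6).
By the shoelace formula its area is 4.00.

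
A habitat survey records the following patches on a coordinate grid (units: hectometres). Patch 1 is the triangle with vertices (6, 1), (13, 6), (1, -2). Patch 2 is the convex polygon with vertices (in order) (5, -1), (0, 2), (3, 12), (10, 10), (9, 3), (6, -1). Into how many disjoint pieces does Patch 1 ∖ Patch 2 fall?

Patch 1 ∖ Patch 2 splits into 2 disjoint pieces (area 0.3738, area 0.2535).

2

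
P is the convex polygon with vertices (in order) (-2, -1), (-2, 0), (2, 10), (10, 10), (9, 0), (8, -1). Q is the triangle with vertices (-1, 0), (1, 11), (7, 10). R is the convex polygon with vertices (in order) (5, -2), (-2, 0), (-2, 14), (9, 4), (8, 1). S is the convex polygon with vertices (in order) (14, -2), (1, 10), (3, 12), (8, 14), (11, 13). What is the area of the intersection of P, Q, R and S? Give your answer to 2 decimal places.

The intersection is the polygon with vertices (5.063,7.579), (4.451,6.814), (1.73,9.326), (2,10), (2.4,10).
By the shoelace formula its area is 3.65.

3.65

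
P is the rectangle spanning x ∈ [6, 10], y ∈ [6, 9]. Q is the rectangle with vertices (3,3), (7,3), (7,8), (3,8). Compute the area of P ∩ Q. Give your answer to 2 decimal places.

2.00

|P∩Q|: x∈[6,7], y∈[6,8] → 1·2 = 2.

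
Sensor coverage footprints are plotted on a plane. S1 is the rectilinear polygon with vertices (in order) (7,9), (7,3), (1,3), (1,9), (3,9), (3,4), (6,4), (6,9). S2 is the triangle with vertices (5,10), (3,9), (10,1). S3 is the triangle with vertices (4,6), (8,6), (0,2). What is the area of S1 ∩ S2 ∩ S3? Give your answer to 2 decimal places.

0.65

The intersection is the polygon with vertices (6,5.571), (6,6), (7,6), (7,5.5), (6.348,5.174).
By the shoelace formula its area is 0.65.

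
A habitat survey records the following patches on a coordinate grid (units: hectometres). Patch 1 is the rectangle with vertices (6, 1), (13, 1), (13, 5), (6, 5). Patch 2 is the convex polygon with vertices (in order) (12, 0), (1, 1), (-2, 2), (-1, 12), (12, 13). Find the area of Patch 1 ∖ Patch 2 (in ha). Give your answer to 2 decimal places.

4.00

|Patch 1| = 28, |Patch 1∩Patch 2| = 24.
|Patch 1 ∖ Patch 2| = |Patch 1| − |Patch 1∩Patch 2| = 28 − 24 = 4.00.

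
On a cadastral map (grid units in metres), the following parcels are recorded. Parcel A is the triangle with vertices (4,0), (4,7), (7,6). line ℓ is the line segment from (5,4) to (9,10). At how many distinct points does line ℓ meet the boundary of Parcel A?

The segment meets the boundary at (6.455,6.182).

1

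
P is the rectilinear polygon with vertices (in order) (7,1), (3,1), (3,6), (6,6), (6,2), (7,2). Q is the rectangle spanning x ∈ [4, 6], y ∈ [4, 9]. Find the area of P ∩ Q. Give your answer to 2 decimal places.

The intersection is the polygon with vertices (6,6), (6,4), (4,4), (4,6).
By the shoelace formula its area is 4.00.

4.00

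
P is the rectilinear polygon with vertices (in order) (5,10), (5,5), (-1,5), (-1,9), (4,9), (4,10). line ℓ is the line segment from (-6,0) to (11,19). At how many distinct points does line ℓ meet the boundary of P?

2

The segment meets the boundary at (2.053,9), (-1,5.588).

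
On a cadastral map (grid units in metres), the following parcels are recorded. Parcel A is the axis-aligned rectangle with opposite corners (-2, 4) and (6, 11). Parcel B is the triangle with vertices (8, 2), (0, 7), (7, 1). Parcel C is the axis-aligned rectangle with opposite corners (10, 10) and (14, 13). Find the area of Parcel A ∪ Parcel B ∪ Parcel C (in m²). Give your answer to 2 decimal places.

By inclusion–exclusion:
Individual areas: |Parcel A| = 56, |Parcel B| = 6.5, |Parcel C| = 12.
|Parcel A∩Parcel B| = 1.95.
|Parcel A∩Parcel C| = 0 (no overlap).
|Parcel B∩Parcel C| = 0.
|Parcel A∩Parcel B∩Parcel C| = 0.
|Parcel A ∪ Parcel B ∪ Parcel C| = 74.5 − 1.95 + 0 = 72.55.

72.55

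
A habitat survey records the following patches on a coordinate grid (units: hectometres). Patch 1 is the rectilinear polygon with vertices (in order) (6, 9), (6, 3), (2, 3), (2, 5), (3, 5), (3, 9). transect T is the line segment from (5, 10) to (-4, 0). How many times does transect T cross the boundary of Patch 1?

2

The segment meets the boundary at (3,7.778), (4.1,9).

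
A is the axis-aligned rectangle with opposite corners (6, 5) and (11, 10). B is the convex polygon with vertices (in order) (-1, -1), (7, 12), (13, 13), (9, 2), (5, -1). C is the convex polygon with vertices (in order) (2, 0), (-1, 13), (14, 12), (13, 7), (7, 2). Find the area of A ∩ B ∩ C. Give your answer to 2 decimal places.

23.86

The intersection is the polygon with vertices (6,10), (11,10), (11,7.5), (10.091,5), (6,5).
By the shoelace formula its area is 23.86.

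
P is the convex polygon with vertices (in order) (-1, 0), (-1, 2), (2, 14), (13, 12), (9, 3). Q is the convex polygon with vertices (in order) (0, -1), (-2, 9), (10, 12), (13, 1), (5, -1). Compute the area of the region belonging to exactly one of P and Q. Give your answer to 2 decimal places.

|P| = 122, |Q| = 142.5, |P∩Q| = 93.3048.
|P △ Q| = |P| + |Q| − 2·|P∩Q| = 122 + 142.5 − 186.6096 = 77.89.

77.89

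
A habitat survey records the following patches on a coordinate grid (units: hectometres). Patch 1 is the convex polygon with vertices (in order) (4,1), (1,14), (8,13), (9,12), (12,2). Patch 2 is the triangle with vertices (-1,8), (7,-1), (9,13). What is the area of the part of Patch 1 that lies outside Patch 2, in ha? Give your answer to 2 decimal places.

42.71

|Patch 1| = 93.5, |Patch 1∩Patch 2| = 50.7918.
|Patch 1 ∖ Patch 2| = |Patch 1| − |Patch 1∩Patch 2| = 93.5 − 50.7918 = 42.71.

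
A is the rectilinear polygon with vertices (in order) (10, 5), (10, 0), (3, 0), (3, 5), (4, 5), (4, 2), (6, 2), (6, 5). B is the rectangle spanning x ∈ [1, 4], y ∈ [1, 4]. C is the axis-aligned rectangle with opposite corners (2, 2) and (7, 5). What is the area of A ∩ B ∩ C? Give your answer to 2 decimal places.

The intersection is the polygon with vertices (4,4), (4,2), (3,2), (3,4).
By the shoelace formula its area is 2.00.

2.00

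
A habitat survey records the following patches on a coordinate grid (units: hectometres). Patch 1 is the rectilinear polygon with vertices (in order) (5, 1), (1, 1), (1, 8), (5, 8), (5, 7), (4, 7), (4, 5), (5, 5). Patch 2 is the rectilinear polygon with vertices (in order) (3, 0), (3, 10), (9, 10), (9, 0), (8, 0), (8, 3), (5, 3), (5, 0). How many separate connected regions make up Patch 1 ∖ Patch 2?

1

Patch 1 ∖ Patch 2 is a single connected region.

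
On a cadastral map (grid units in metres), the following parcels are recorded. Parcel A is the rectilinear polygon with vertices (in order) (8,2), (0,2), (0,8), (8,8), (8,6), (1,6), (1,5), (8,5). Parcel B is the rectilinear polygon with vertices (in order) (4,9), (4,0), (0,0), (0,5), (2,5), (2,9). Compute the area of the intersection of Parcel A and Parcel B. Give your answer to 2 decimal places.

16.00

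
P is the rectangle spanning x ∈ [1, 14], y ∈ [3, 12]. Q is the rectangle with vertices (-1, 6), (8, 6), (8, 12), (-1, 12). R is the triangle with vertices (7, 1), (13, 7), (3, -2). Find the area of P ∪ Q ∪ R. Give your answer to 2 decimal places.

131.11

By inclusion–exclusion:
Individual areas: |P| = 117, |Q| = 54, |R| = 3.
|P∩Q|: x∈[1,8], y∈[6,12] → 7·6 = 42.
|P∩R| = 0.8889.
|Q∩R| = 0.
|P∩Q∩R| = 0.
|P ∪ Q ∪ R| = 174 − 42.8889 + 0 = 131.11.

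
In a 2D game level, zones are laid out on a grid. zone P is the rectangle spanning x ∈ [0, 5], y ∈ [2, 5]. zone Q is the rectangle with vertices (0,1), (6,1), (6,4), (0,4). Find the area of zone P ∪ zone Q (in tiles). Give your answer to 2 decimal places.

23.00

By inclusion–exclusion:
Individual areas: |zone P| = 15, |zone Q| = 18.
|zone P∩zone Q|: x∈[0,5], y∈[2,4] → 5·2 = 10.
|zone P ∪ zone Q| = 33 − 10 = 23.00.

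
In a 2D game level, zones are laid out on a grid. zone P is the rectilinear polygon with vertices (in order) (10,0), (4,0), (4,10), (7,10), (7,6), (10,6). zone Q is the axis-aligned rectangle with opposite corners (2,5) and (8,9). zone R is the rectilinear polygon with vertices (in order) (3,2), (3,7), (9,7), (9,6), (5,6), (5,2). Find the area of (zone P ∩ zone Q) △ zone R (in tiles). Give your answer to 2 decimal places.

|zone P ∩ zone Q| = 13.
|(zone P ∩ zone Q) ∩ zone R| = 4.
|(zone P ∩ zone Q) △ zone R| = 13 + 14 − 8 = 19.00.

19.00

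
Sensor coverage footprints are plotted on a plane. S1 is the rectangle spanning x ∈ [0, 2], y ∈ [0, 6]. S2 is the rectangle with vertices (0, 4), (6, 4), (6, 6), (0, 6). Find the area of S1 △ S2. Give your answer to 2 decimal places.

16.00

|S1∩S2|: x∈[0,2], y∈[4,6] → 2·2 = 4.
|S1 △ S2| = |S1| + |S2| − 2·|S1∩S2| = 12 + 12 − 8 = 16.00.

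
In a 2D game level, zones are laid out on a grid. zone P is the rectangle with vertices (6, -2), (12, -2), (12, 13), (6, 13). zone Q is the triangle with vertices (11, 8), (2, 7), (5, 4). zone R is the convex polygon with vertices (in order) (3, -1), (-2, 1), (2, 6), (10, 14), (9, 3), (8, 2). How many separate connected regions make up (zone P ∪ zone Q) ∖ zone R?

3

(zone P ∪ zone Q) ∖ zone R splits into 3 disjoint pieces (area 4.5, area 51.7545, area 0.3125).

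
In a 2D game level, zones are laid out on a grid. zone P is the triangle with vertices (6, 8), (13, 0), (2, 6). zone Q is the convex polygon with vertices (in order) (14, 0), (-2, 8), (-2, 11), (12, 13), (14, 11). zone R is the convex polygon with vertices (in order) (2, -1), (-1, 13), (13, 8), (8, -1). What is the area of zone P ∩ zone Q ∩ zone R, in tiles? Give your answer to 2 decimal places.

The intersection is the polygon with vertices (2,6), (6,8), (10.282,3.107), (9.739,2.13).
By the shoelace formula its area is 18.90.

18.90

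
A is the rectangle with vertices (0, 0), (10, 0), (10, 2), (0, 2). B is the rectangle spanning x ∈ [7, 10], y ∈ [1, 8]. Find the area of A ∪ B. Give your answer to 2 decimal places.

By inclusion–exclusion:
Individual areas: |A| = 20, |B| = 21.
|A∩B|: x∈[7,10], y∈[1,2] → 3·1 = 3.
|A ∪ B| = 41 − 3 = 38.00.

38.00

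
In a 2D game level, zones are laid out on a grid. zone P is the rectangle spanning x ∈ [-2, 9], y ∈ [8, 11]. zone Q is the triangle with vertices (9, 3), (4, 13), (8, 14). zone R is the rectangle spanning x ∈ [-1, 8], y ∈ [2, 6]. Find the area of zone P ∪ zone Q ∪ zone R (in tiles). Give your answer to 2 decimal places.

By inclusion–exclusion:
Individual areas: |zone P| = 33, |zone Q| = 22.5, |zone R| = 36.
|zone P∩zone Q| = 7.9773.
|zone P∩zone R| = 0 (no overlap).
|zone Q∩zone R| = 0.25.
|zone P∩zone Q∩zone R| = 0.
|zone P ∪ zone Q ∪ zone R| = 91.5 − 8.2273 + 0 = 83.27.

83.27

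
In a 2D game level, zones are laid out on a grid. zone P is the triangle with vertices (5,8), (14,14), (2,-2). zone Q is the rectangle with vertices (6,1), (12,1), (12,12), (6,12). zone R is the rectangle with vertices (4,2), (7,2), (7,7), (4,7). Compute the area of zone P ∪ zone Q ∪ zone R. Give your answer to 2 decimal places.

83.82

By inclusion–exclusion:
Individual areas: |zone P| = 36, |zone Q| = 66, |zone R| = 15.
|zone P∩zone Q| = 19.6667.
|zone P∩zone R| = 11.5167.
|zone Q∩zone R|: x∈[6,7], y∈[2,7] → 1·5 = 5.
|zone P∩zone Q∩zone R| = 3.
|zone P ∪ zone Q ∪ zone R| = 117 − 36.1833 + 3 = 83.82.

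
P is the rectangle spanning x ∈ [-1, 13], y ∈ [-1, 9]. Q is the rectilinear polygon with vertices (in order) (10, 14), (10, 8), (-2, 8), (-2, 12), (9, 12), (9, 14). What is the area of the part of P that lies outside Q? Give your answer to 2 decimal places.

129.00

|P| = 140, |P∩Q| = 11.
|P ∖ Q| = |P| − |P∩Q| = 140 − 11 = 129.00.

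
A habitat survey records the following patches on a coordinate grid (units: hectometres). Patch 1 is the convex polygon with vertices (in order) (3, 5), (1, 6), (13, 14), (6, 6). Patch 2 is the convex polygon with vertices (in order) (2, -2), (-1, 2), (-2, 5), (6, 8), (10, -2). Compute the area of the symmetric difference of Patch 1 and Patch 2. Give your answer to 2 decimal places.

82.33

|Patch 1| = 22.5, |Patch 2| = 76.5, |Patch 1∩Patch 2| = 8.3347.
|Patch 1 △ Patch 2| = |Patch 1| + |Patch 2| − 2·|Patch 1∩Patch 2| = 22.5 + 76.5 − 16.6695 = 82.33.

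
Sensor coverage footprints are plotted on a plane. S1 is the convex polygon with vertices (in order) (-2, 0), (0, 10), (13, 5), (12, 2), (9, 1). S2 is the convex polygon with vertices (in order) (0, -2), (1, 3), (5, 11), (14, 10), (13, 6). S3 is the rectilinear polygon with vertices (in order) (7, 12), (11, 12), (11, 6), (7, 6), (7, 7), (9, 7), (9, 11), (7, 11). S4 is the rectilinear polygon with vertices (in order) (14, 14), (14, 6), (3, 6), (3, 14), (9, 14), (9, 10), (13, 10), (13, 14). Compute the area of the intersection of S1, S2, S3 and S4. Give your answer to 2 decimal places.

The intersection is the polygon with vertices (7,6), (7,7), (7.8,7), (10.4,6).
By the shoelace formula its area is 2.10.

2.10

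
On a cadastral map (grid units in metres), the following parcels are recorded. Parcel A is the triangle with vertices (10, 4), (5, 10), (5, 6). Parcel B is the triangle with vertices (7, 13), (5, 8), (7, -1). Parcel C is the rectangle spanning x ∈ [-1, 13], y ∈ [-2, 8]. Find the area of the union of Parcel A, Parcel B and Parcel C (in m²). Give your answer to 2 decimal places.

145.54

By inclusion–exclusion:
Individual areas: |Parcel A| = 10, |Parcel B| = 14, |Parcel C| = 140.
|Parcel A∩Parcel B| = 5.3717.
|Parcel A∩Parcel C| = 8.3333.
|Parcel B∩Parcel C| = 9.
|Parcel A∩Parcel B∩Parcel C| = 4.2455.
|Parcel A ∪ Parcel B ∪ Parcel C| = 164 − 22.705 + 4.2455 = 145.54.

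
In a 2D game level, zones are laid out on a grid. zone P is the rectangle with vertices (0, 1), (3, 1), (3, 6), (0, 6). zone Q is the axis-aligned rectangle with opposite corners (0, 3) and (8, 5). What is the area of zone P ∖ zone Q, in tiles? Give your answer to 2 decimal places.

9.00

|zone P∩zone Q|: x∈[0,3], y∈[3,5] → 3·2 = 6.
|zone P| = 15.
|zone P ∖ zone Q| = |zone P| − |zone P∩zone Q| = 15 − 6 = 9.00.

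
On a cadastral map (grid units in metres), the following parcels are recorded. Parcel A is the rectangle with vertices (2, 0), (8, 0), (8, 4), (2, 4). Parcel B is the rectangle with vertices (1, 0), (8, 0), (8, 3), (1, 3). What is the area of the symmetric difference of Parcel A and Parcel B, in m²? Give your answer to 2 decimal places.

9.00

|Parcel A∩Parcel B|: x∈[2,8], y∈[0,3] → 6·3 = 18.
|Parcel A △ Parcel B| = |Parcel A| + |Parcel B| − 2·|Parcel A∩Parcel B| = 24 + 21 − 36 = 9.00.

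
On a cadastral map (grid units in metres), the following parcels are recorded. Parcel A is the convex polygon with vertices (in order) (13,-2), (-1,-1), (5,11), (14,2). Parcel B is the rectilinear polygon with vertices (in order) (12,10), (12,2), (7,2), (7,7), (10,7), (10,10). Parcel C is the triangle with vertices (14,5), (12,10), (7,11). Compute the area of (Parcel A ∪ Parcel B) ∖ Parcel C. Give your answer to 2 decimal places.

115.14

|Parcel A ∪ Parcel B| = 120.
|(Parcel A ∪ Parcel B) ∩ Parcel C| = 4.8571.
|(Parcel A ∪ Parcel B) ∖ Parcel C| = 120 − 4.8571 = 115.14.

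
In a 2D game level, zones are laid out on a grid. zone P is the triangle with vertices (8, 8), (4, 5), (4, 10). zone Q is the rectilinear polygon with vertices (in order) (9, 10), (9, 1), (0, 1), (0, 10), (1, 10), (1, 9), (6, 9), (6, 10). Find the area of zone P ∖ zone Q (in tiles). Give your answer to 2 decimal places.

1.00

|zone P| = 10, |zone P∩zone Q| = 9.
|zone P ∖ zone Q| = |zone P| − |zone P∩zone Q| = 10 − 9 = 1.00.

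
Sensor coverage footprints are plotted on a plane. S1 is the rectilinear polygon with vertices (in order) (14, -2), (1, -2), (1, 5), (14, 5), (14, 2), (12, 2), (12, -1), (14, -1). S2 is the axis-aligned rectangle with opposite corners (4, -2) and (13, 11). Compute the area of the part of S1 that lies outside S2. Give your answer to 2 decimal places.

25.00

|S1| = 85, |S1∩S2| = 60.
|S1 ∖ S2| = |S1| − |S1∩S2| = 85 − 60 = 25.00.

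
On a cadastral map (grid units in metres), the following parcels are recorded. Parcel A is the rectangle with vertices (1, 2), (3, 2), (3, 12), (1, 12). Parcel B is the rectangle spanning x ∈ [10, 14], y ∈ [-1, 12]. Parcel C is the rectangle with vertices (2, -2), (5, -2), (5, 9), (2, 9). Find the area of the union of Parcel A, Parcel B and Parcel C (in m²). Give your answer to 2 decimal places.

By inclusion–exclusion:
Individual areas: |Parcel A| = 20, |Parcel B| = 52, |Parcel C| = 33.
|Parcel A∩Parcel B| = 0 (no overlap).
|Parcel A∩Parcel C|: x∈[2,3], y∈[2,9] → 1·7 = 7.
|Parcel B∩Parcel C| = 0 (no overlap).
|Parcel A∩Parcel B∩Parcel C| = 0.
|Parcel A ∪ Parcel B ∪ Parcel C| = 105 − 7 + 0 = 98.00.

98.00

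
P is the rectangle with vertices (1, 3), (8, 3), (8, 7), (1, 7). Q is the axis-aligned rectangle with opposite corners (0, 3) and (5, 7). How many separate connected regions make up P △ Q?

P △ Q splits into 2 disjoint pieces (area 12, area 4).

2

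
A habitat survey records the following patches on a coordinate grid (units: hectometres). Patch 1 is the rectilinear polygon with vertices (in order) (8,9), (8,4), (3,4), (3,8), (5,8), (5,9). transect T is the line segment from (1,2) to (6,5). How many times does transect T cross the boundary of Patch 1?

The segment meets the boundary at (4.333,4).

1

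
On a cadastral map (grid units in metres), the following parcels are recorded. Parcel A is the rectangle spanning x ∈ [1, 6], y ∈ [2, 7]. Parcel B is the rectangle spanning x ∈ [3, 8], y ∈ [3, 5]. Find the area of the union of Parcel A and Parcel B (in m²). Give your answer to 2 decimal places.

By inclusion–exclusion:
Individual areas: |Parcel A| = 25, |Parcel B| = 10.
|Parcel A∩Parcel B|: x∈[3,6], y∈[3,5] → 3·2 = 6.
|Parcel A ∪ Parcel B| = 35 − 6 = 29.00.

29.00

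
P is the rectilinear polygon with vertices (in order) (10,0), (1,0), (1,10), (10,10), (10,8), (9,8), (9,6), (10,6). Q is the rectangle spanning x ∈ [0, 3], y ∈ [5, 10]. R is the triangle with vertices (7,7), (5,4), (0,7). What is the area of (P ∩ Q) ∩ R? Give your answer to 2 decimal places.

2.40

The region (P ∩ Q) ∩ R is the polygon with vertices (3,5.2), (1,6.4), (1,7), (3,7).
By the shoelace formula its area is 2.40.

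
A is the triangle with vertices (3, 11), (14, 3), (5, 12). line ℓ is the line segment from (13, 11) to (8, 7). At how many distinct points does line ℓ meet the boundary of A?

2

The segment meets the boundary at (8.238,7.19), (9.111,7.889).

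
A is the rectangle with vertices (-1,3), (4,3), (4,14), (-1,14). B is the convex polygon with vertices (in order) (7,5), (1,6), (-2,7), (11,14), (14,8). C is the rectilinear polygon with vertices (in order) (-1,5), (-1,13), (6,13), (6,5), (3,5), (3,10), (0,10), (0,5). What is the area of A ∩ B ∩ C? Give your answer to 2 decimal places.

5.69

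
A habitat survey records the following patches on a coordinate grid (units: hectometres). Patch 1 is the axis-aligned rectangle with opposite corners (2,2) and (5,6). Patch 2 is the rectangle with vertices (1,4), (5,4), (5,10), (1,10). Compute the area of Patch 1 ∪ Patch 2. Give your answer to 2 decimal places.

30.00

By inclusion–exclusion:
Individual areas: |Patch 1| = 12, |Patch 2| = 24.
|Patch 1∩Patch 2|: x∈[2,5], y∈[4,6] → 3·2 = 6.
|Patch 1 ∪ Patch 2| = 36 − 6 = 30.00.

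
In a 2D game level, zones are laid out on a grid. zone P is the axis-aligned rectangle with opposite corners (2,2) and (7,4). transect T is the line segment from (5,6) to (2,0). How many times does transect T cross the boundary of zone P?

The segment meets the boundary at (3,2), (4,4).

2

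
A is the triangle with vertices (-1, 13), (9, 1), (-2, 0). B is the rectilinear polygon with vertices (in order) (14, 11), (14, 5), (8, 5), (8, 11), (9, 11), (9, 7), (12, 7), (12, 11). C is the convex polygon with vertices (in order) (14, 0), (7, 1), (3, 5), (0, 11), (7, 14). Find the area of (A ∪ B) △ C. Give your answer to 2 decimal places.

|A ∪ B| = 95.
|(A ∪ B) ∩ C| = 29.2646.
|(A ∪ B) △ C| = 95 + 97 − 58.5292 = 133.47.

133.47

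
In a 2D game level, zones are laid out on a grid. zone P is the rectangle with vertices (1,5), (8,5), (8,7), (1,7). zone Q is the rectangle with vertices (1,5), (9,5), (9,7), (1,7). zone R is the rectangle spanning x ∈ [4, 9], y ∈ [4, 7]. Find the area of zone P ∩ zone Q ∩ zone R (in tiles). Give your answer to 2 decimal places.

8.00

The intersection is the polygon with vertices (4,5), (4,7), (8,7), (8,5).
By the shoelace formula its area is 8.00.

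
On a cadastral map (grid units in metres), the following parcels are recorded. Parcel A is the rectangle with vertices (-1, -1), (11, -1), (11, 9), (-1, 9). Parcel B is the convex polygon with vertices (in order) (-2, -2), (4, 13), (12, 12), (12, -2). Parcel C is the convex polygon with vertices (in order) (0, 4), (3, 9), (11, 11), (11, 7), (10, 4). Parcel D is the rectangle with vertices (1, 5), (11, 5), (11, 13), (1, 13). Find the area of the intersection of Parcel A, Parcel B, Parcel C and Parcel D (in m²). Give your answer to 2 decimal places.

35.98

The intersection is the polygon with vertices (10.333,5), (1,5), (1,5.5), (1.2,6), (3,9), (11,9), (11,7).
By the shoelace formula its area is 35.98.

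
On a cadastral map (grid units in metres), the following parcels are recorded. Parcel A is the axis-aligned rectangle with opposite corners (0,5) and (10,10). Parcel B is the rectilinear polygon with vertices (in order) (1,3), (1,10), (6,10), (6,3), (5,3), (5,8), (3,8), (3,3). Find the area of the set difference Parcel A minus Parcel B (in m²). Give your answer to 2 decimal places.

31.00

|Parcel A| = 50, |Parcel A∩Parcel B| = 19.
|Parcel A ∖ Parcel B| = |Parcel A| − |Parcel A∩Parcel B| = 50 − 19 = 31.00.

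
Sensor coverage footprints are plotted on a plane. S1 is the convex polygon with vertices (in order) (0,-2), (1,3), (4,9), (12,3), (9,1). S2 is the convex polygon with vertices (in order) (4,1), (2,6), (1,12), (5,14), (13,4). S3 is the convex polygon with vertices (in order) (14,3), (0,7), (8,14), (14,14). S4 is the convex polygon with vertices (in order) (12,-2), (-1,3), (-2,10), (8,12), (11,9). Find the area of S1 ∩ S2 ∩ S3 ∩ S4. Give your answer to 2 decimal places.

12.80

The intersection is the polygon with vertices (2.625,6.25), (4,9), (10.769,3.923).
By the shoelace formula its area is 12.80.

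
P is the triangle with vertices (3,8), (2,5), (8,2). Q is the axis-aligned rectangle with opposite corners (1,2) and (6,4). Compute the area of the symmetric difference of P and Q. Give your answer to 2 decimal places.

18.50

|P| = 10.5, |Q| = 10, |P∩Q| = 1.
|P △ Q| = |P| + |Q| − 2·|P∩Q| = 10.5 + 10 − 2 = 18.50.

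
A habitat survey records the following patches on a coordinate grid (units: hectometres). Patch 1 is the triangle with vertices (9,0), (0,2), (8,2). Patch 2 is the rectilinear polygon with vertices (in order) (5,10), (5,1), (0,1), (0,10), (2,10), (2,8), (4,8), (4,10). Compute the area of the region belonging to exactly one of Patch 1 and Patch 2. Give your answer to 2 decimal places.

43.50

|Patch 1| = 8, |Patch 2| = 41, |Patch 1∩Patch 2| = 2.75.
|Patch 1 △ Patch 2| = |Patch 1| + |Patch 2| − 2·|Patch 1∩Patch 2| = 8 + 41 − 5.5 = 43.50.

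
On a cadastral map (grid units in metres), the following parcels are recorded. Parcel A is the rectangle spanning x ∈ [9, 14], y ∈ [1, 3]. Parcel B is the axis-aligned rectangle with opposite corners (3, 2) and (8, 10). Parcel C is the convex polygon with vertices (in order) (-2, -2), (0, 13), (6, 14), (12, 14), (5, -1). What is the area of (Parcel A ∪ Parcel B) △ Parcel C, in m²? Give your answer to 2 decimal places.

116.49

|Parcel A ∪ Parcel B| = 50.
|(Parcel A ∪ Parcel B) ∩ Parcel C| = 37.2571.
|(Parcel A ∪ Parcel B) △ Parcel C| = 50 + 141 − 74.5143 = 116.49.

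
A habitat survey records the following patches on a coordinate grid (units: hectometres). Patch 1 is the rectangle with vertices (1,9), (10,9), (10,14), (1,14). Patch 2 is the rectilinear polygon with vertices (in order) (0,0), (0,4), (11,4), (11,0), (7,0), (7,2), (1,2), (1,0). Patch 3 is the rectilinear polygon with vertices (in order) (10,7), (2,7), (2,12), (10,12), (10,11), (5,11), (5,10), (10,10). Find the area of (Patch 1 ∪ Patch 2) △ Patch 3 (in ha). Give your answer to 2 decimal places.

74.00

|Patch 1 ∪ Patch 2| = 77.
|(Patch 1 ∪ Patch 2) ∩ Patch 3| = 19.
|(Patch 1 ∪ Patch 2) △ Patch 3| = 77 + 35 − 38 = 74.00.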